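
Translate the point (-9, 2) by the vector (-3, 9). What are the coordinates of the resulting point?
(-12, 11)

Translation by (-3, 9):
x' = -9 + -3 = -12
y' = 2 + 9 = 11
Homogeneous matrix: [[1, 0, -3], [0, 1, 9], [0, 0, 1]]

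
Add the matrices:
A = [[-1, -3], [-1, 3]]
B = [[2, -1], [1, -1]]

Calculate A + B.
[[1, -4], [0, 2]]

Add corresponding elements:
(-1)+(2)=1
(-3)+(-1)=-4
(-1)+(1)=0
(3)+(-1)=2
A + B = [[1, -4], [0, 2]]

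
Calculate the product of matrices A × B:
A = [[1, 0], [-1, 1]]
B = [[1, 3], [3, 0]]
[[1, 3], [2, -3]]

Matrix multiplication:
C[0][0] = 1×1 + 0×3 = 1
C[0][1] = 1×3 + 0×0 = 3
C[1][0] = -1×1 + 1×3 = 2
C[1][1] = -1×3 + 1×0 = -3
Result: [[1, 3], [2, -3]]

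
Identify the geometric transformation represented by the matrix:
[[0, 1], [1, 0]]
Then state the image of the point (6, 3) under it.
reflection across the line y = x; image of (6, 3) is (3, 6)

This is a symmetric orthogonal matrix with determinant -1, which characterizes a reflection in ℝ².
The matrix [[0, 1], [1, 0]] represents: reflection across the line y = x.
Applying it to (6, 3): [0·6 + 1·3, 1·6 + 0·3] = (3, 6).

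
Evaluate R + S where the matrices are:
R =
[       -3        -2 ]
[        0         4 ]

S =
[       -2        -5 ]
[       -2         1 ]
R + S =
[       -5        -7 ]
[       -2         5 ]

Matrix addition is elementwise: (R+S)[i][j] = R[i][j] + S[i][j].
  (R+S)[0][0] = (-3) + (-2) = -5
  (R+S)[0][1] = (-2) + (-5) = -7
  (R+S)[1][0] = (0) + (-2) = -2
  (R+S)[1][1] = (4) + (1) = 5
R + S =
[       -5        -7 ]
[       -2         5 ]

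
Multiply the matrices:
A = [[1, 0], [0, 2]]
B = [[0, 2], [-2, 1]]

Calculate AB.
[[0, 2], [-4, 2]]

Each entry (i,j) of AB = sum over k of A[i][k]*B[k][j].
(AB)[0][0] = (1)*(0) + (0)*(-2) = 0
(AB)[0][1] = (1)*(2) + (0)*(1) = 2
(AB)[1][0] = (0)*(0) + (2)*(-2) = -4
(AB)[1][1] = (0)*(2) + (2)*(1) = 2
AB = [[0, 2], [-4, 2]]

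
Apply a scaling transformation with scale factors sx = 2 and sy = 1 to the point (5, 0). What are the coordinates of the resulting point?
(10, 0)

Scaling matrix:
[[2, 0], [0, 1]]
Result: (5 × 2, 0 × 1) = (10, 0)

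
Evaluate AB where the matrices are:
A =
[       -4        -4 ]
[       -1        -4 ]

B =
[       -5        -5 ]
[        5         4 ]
AB =
[        0         4 ]
[      -15       -11 ]

Matrix multiplication: (AB)[i][j] = sum over k of A[i][k] * B[k][j].
  (AB)[0][0] = (-4)*(-5) + (-4)*(5) = 0
  (AB)[0][1] = (-4)*(-5) + (-4)*(4) = 4
  (AB)[1][0] = (-1)*(-5) + (-4)*(5) = -15
  (AB)[1][1] = (-1)*(-5) + (-4)*(4) = -11
AB =
[        0         4 ]
[      -15       -11 ]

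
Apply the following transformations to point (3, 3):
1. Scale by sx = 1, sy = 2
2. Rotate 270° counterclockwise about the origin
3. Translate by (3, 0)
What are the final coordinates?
(9, -3)

Step 1: Scale → (3, 6)
Step 2: Rotate 270° → (6, -3)
Step 3: Translate → (9, -3)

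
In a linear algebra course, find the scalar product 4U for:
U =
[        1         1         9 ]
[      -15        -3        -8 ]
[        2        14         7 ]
4U =
[        4         4        36 ]
[      -60       -12       -32 ]
[        8        56        28 ]

Scalar multiplication is elementwise: (4U)[i][j] = 4 * U[i][j].
  (4U)[0][0] = 4 * (1) = 4
  (4U)[0][1] = 4 * (1) = 4
  (4U)[0][2] = 4 * (9) = 36
  (4U)[1][0] = 4 * (-15) = -60
  (4U)[1][1] = 4 * (-3) = -12
  (4U)[1][2] = 4 * (-8) = -32
  (4U)[2][0] = 4 * (2) = 8
  (4U)[2][1] = 4 * (14) = 56
  (4U)[2][2] = 4 * (7) = 28
4U =
[        4         4        36 ]
[      -60       -12       -32 ]
[        8        56        28 ]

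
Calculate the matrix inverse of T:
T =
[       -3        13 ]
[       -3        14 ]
det(T) = -3
T⁻¹ =
[    -14/3      13/3 ]
[       -1         1 ]

For a 2×2 matrix T = [[a, b], [c, d]] with det(T) ≠ 0, T⁻¹ = (1/det(T)) * [[d, -b], [-c, a]].
det(T) = (-3)*(14) - (13)*(-3) = -42 + 39 = -3.
T⁻¹ = (1/-3) * [[14, -13], [3, -3]].
Dividing each entry by -3 and reducing:
T⁻¹ =
[    -14/3      13/3 ]
[       -1         1 ]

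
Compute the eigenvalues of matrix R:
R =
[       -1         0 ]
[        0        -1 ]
λ = -1, -1

Solve det(R - λI) = 0. For a 2×2 matrix the characteristic equation is λ² - (trace)λ + det = 0.
trace(R) = a + d = -1 - 1 = -2.
det(R) = a*d - b*c = (-1)*(-1) - (0)*(0) = 1 - 0 = 1.
Characteristic equation: λ² - (-2)λ + (1) = 0.
Discriminant = (-2)² - 4*(1) = 4 - 4 = 0.
λ = (-2 ± √0) / 2 = (-2 ± 0) / 2 = -1, -1.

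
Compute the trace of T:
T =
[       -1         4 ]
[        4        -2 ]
tr(T) = -1 - 2 = -3

The trace of a square matrix is the sum of its diagonal entries.
Diagonal entries of T: T[0][0] = -1, T[1][1] = -2.
tr(T) = -1 - 2 = -3.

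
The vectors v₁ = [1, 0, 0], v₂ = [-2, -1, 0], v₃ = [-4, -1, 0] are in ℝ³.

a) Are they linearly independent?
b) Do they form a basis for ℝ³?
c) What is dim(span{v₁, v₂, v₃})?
Not independent, not a basis, dim(span) = 2

Check whether v₃ can be written as a linear combination of v₁ and v₂.
v₃ = (-2)·v₁ + (1)·v₂ = [-4, -1, 0], so the three vectors are linearly dependent.
Thus they do not form a basis for ℝ³, and dim(span{v₁, v₂, v₃}) = 2 (spanned by v₁ and v₂).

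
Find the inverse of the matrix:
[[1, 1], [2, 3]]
[[3, -1], [-2, 1]]

For [[a,b],[c,d]], inverse = (1/det)·[[d,-b],[-c,a]]
det = 1·3 - 1·2 = 1
Inverse = (1/1)·[[3, -1], [-2, 1]]
        = [[3, -1], [-2, 1]]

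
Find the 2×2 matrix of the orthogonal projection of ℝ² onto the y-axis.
[[0, 0], [0, 1]]

The orthogonal projection onto the line spanned by a nonzero vector u = (a, b) has matrix P = (u uᵀ) / (uᵀ u) = (1/(a² + b²)) · [[a², ab], [ab, b²]].
Here u = (0, 1), so a² + b² = 0 + 1 = 1.
P = (1/1) · [[0, 0], [0, 1]] = [[0, 0], [0, 1]].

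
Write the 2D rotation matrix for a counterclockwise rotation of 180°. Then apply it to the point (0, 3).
R = [[-1, 0], [0, -1]]; R·(0, 3) = (0, -3)

Rotation matrix formula: R(θ) = [[cos θ, -sin θ], [sin θ, cos θ]]
For θ = 180°:
cos(180°) = -1
sin(180°) = 0
R = [[-1, 0], [0, -1]]
Apply to (0, 3): [-1·0 + (0)·3, 0·0 + -1·3] = (0, -3)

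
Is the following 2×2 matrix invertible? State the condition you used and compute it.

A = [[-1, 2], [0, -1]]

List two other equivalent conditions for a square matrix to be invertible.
Yes, invertible; det(A) = 1 ≠ 0. Equivalent conditions: rank(A) = 2; Ax = 0 has only the trivial solution; 0 is not an eigenvalue; the columns of A are linearly independent.

To check invertibility, compute det(A).
The given matrix is triangular, so det(A) equals the product of its diagonal entries = 1 ≠ 0.
Since det(A) ≠ 0, A is invertible.
Equivalent conditions for a square matrix A to be invertible:
- rank(A) = 2 (full rank).
- The homogeneous system Ax = 0 has only the trivial solution x = 0.
- 0 is not an eigenvalue of A.
- The columns (equivalently rows) of A are linearly independent.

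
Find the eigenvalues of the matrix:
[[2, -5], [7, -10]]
λ = -5 and λ = -3

Characteristic equation: det(A - λI) = 0
λ² - (trace)λ + (det) = 0
λ² - (-8)λ + (15) = 0
λ² + 8λ + 15 = 0
Solving: λ = -5, -3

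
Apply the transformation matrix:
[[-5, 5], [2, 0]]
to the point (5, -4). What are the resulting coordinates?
(-45, 10)

Matrix multiplication:
[[-5, 5], [2, 0]] × [5, -4]ᵀ
= [-5×5 + 5×-4, 2×5 + 0×-4]ᵀ
= [-45.0000, 10.0000]ᵀ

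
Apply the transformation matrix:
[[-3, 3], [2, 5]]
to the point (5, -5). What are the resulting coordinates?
(-30, -15)

Matrix multiplication:
[[-3, 3], [2, 5]] × [5, -5]ᵀ
= [-3×5 + 3×-5, 2×5 + 5×-5]ᵀ
= [-30.0000, -15.0000]ᵀ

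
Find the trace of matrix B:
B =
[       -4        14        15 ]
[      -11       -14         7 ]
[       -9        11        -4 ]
tr(B) = -4 - 14 - 4 = -22

The trace of a square matrix is the sum of its diagonal entries.
Diagonal entries of B: B[0][0] = -4, B[1][1] = -14, B[2][2] = -4.
tr(B) = -4 - 14 - 4 = -22.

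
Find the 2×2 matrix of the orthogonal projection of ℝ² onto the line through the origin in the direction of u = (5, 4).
[[25/41, 20/41], [20/41, 16/41]]

The orthogonal projection onto the line spanned by a nonzero vector u = (a, b) has matrix P = (u uᵀ) / (uᵀ u) = (1/(a² + b²)) · [[a², ab], [ab, b²]].
Here u = (5, 4), so a² + b² = 25 + 16 = 41.
P = (1/41) · [[25, 20], [20, 16]] = [[25/41, 20/41], [20/41, 16/41]].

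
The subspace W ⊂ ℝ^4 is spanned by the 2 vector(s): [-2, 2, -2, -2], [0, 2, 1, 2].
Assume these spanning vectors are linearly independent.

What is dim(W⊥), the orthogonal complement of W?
dim(W⊥) = 2

For any subspace W of ℝ^n, dim(W) + dim(W⊥) = n (the whole-space dimension).
Here the given 2 vectors are linearly independent, so dim(W) = 2.
Thus dim(W⊥) = n - dim(W) = 4 - 2 = 2.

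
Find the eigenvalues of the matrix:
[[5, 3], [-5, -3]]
λ = 0 and λ = 2

Characteristic equation: det(A - λI) = 0
λ² - (trace)λ + (det) = 0
λ² - (2)λ + (0) = 0
λ² - 2λ + 0 = 0
Solving: λ = 0, 2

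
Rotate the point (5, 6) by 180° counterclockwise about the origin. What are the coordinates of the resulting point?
(-5, -6)

Rotation matrix R(θ) = [[cos θ, -sin θ], [sin θ, cos θ]]; for θ = 180°:
R = [[-1, 0], [0, -1]]
Result: R × [5, 6]ᵀ = [-1·5 + (0)·6, 0·5 + (-1)·6]ᵀ = (-5, -6)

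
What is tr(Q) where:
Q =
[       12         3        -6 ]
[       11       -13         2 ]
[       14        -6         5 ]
tr(Q) = 12 - 13 + 5 = 4

The trace of a square matrix is the sum of its diagonal entries.
Diagonal entries of Q: Q[0][0] = 12, Q[1][1] = -13, Q[2][2] = 5.
tr(Q) = 12 - 13 + 5 = 4.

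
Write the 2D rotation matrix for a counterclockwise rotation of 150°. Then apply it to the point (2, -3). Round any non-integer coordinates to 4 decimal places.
R = [[-√3/2, -1/2], [1/2, -√3/2]]; R·(2, -3) = (-0.2321, 3.5981)

Rotation matrix formula: R(θ) = [[cos θ, -sin θ], [sin θ, cos θ]]
For θ = 150°:
cos(150°) = -√3/2
sin(150°) = 1/2
R = [[-√3/2, -1/2], [1/2, -√3/2]]
Apply to (2, -3): [-√3/2·2 + (-1/2)·-3, 1/2·2 + -√3/2·-3] = (-0.2321, 3.5981)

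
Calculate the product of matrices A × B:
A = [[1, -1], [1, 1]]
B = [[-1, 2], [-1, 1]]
[[0, 1], [-2, 3]]

Matrix multiplication:
C[0][0] = 1×-1 + -1×-1 = 0
C[0][1] = 1×2 + -1×1 = 1
C[1][0] = 1×-1 + 1×-1 = -2
C[1][1] = 1×2 + 1×1 = 3
Result: [[0, 1], [-2, 3]]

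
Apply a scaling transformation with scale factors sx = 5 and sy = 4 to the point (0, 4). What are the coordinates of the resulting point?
(0, 16)

Scaling matrix:
[[5, 0], [0, 4]]
Result: (0 × 5, 4 × 4) = (0, 16)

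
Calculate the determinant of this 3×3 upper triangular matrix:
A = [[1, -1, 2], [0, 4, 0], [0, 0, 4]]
16

The determinant of a triangular matrix is the product of its diagonal entries (the off-diagonal entries above the diagonal do not affect it).
det(A) = (1) * (4) * (4) = 16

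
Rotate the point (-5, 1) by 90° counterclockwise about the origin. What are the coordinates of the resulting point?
(-1, -5)

Rotation matrix R(θ) = [[cos θ, -sin θ], [sin θ, cos θ]]; for θ = 90°:
R = [[0, -1], [1, 0]]
Result: R × [-5, 1]ᵀ = [0·-5 + (-1)·1, 1·-5 + (0)·1]ᵀ = (-1, -5)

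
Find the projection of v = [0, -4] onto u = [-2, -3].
[-24/13, -36/13]

The projection of v onto u is proj_u(v) = ((v·u) / (u·u)) · u.
v·u = (0)*(-2) + (-4)*(-3) = 12.
u·u = (-2)*(-2) + (-3)*(-3) = 13.
coefficient = 12 / 13 = 12/13.
proj_u(v) = 12/13 · [-2, -3] = [-24/13, -36/13].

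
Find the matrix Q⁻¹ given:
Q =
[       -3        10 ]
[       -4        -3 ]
det(Q) = 49
Q⁻¹ =
[    -3/49    -10/49 ]
[     4/49     -3/49 ]

For a 2×2 matrix Q = [[a, b], [c, d]] with det(Q) ≠ 0, Q⁻¹ = (1/det(Q)) * [[d, -b], [-c, a]].
det(Q) = (-3)*(-3) - (10)*(-4) = 9 + 40 = 49.
Q⁻¹ = (1/49) * [[-3, -10], [4, -3]].
Dividing each entry by 49 and reducing:
Q⁻¹ =
[    -3/49    -10/49 ]
[     4/49     -3/49 ]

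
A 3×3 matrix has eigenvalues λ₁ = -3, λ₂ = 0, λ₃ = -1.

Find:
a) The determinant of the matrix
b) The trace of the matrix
det = 0, trace = -4

Two standard eigenvalue identities:
- det(A) equals the product of the eigenvalues (counted with multiplicity).
- trace(A) equals the sum of the eigenvalues.
det(A) = (-3)*(0)*(-1) = 0.
trace(A) = -3 + 0 - 1 = -4.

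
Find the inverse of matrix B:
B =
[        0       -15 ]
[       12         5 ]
det(B) = 180
B⁻¹ =
[     1/36      1/12 ]
[    -1/15         0 ]

For a 2×2 matrix B = [[a, b], [c, d]] with det(B) ≠ 0, B⁻¹ = (1/det(B)) * [[d, -b], [-c, a]].
det(B) = (0)*(5) - (-15)*(12) = 0 + 180 = 180.
B⁻¹ = (1/180) * [[5, 15], [-12, 0]].
Dividing each entry by 180 and reducing:
B⁻¹ =
[     1/36      1/12 ]
[    -1/15         0 ]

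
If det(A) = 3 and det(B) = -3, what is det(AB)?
-9

Use the multiplicative property of determinants: det(AB) = det(A)*det(B).
det(AB) = (3)*(-3) = -9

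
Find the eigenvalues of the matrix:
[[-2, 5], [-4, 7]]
λ = 2 and λ = 3

Characteristic equation: det(A - λI) = 0
λ² - (trace)λ + (det) = 0
λ² - (5)λ + (6) = 0
λ² - 5λ + 6 = 0
Solving: λ = 2, 3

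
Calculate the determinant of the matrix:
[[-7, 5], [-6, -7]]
79

For a 2×2 matrix [[a, b], [c, d]], det = ad - bc
det = (-7)(-7) - (5)(-6) = 49 - -30 = 79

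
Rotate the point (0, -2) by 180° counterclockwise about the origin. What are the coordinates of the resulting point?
(0, 2)

Rotation matrix R(θ) = [[cos θ, -sin θ], [sin θ, cos θ]]; for θ = 180°:
R = [[-1, 0], [0, -1]]
Result: R × [0, -2]ᵀ = [-1·0 + (0)·-2, 0·0 + (-1)·-2]ᵀ = (0, 2)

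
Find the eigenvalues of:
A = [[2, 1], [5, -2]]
λ = -3, 3

Solve det(A - λI) = 0. For a 2×2 matrix this is λ² - (trace)λ + det = 0.
trace(A) = 2 - 2 = 0.
det(A) = (2)*(-2) - (1)*(5) = -4 - 5 = -9.
Characteristic equation: λ² - (0)λ + (-9) = 0.
Discriminant: (0)² - 4*(-9) = 0 + 36 = 36.
Roots: λ = (0 ± √36) / 2 = -3, 3.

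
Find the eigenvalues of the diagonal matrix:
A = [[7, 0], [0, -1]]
λ₁ = 7, λ₂ = -1

The characteristic polynomial of A is det(A - λI) = (7 - λ)(-1 - λ) = 0.
The roots are λ = 7 and λ = -1, so the eigenvalues are the diagonal entries.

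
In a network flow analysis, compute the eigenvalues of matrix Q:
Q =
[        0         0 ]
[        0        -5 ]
λ = -5, 0

Solve det(Q - λI) = 0. For a 2×2 matrix the characteristic equation is λ² - (trace)λ + det = 0.
trace(Q) = a + d = 0 - 5 = -5.
det(Q) = a*d - b*c = (0)*(-5) - (0)*(0) = 0 - 0 = 0.
Characteristic equation: λ² - (-5)λ + (0) = 0.
Discriminant = (-5)² - 4*(0) = 25 - 0 = 25.
λ = (-5 ± √25) / 2 = (-5 ± 5) / 2 = -5, 0.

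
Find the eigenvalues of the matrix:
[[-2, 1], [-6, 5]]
λ = -1 and λ = 4

Characteristic equation: det(A - λI) = 0
λ² - (trace)λ + (det) = 0
λ² - (3)λ + (-4) = 0
λ² - 3λ - 4 = 0
Solving: λ = -1, 4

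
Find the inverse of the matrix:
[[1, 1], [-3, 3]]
[[1/2, -1/6], [1/2, 1/6]]

For [[a,b],[c,d]], inverse = (1/det)·[[d,-b],[-c,a]]
det = 1·3 - 1·-3 = 6
Inverse = (1/6)·[[3, -1], [3, 1]]
        = [[1/2, -1/6], [1/2, 1/6]]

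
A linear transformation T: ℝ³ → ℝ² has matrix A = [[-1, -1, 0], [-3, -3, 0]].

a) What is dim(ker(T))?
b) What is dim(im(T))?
dim(ker) = 2, dim(im) = 1

Observe that row 2 = 3 × row 1 (so the rows are linearly dependent).
Thus rank(A) = 1 (only one linearly independent row).
dim(im(T)) = rank(A) = 1.
By the rank-nullity theorem applied to T: ℝ³ → ℝ², rank(A) + nullity(A) = 3 (the domain dimension), so dim(ker(T)) = 3 - 1 = 2.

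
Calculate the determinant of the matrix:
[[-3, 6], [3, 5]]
-33

For a 2×2 matrix [[a, b], [c, d]], det = ad - bc
det = (-3)(5) - (6)(3) = -15 - 18 = -33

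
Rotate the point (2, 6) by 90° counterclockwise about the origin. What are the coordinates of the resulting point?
(-6, 2)

Rotation matrix R(θ) = [[cos θ, -sin θ], [sin θ, cos θ]]; for θ = 90°:
R = [[0, -1], [1, 0]]
Result: R × [2, 6]ᵀ = [0·2 + (-1)·6, 1·2 + (0)·6]ᵀ = (-6, 2)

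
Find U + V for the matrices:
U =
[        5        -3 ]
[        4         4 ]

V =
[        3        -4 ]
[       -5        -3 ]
U + V =
[        8        -7 ]
[       -1         1 ]

Matrix addition is elementwise: (U+V)[i][j] = U[i][j] + V[i][j].
  (U+V)[0][0] = (5) + (3) = 8
  (U+V)[0][1] = (-3) + (-4) = -7
  (U+V)[1][0] = (4) + (-5) = -1
  (U+V)[1][1] = (4) + (-3) = 1
U + V =
[        8        -7 ]
[       -1         1 ]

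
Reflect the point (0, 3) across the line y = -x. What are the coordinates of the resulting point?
(-3, 0)

Reflection across line y = -x: (0, 3) → (-3, 0)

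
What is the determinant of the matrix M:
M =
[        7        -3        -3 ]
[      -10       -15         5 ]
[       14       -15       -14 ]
det(M) = 1125

Expand along row 0 (cofactor expansion): det(M) = a*(e*i - f*h) - b*(d*i - f*g) + c*(d*h - e*g), where the 3×3 is [[a, b, c], [d, e, f], [g, h, i]].
Minor M_00 = (-15)*(-14) - (5)*(-15) = 210 + 75 = 285.
Minor M_01 = (-10)*(-14) - (5)*(14) = 140 - 70 = 70.
Minor M_02 = (-10)*(-15) - (-15)*(14) = 150 + 210 = 360.
det(M) = (7)*(285) - (-3)*(70) + (-3)*(360) = 1995 + 210 - 1080 = 1125.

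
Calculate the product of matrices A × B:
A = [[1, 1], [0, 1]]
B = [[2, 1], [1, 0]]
[[3, 1], [1, 0]]

Matrix multiplication:
C[0][0] = 1×2 + 1×1 = 3
C[0][1] = 1×1 + 1×0 = 1
C[1][0] = 0×2 + 1×1 = 1
C[1][1] = 0×1 + 1×0 = 0
Result: [[3, 1], [1, 0]]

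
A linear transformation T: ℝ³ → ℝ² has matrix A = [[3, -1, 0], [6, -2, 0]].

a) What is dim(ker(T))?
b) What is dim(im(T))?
dim(ker) = 2, dim(im) = 1

Observe that row 2 = 2 × row 1 (so the rows are linearly dependent).
Thus rank(A) = 1 (only one linearly independent row).
dim(im(T)) = rank(A) = 1.
By the rank-nullity theorem applied to T: ℝ³ → ℝ², rank(A) + nullity(A) = 3 (the domain dimension), so dim(ker(T)) = 3 - 1 = 2.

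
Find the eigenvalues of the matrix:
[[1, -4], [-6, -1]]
λ = -5 and λ = 5

Characteristic equation: det(A - λI) = 0
λ² - (trace)λ + (det) = 0
λ² - (0)λ + (-25) = 0
λ² - 0λ - 25 = 0
Solving: λ = -5, 5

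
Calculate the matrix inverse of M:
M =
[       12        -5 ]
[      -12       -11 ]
det(M) = -192
M⁻¹ =
[   11/192    -5/192 ]
[    -1/16     -1/16 ]

For a 2×2 matrix M = [[a, b], [c, d]] with det(M) ≠ 0, M⁻¹ = (1/det(M)) * [[d, -b], [-c, a]].
det(M) = (12)*(-11) - (-5)*(-12) = -132 - 60 = -192.
M⁻¹ = (1/-192) * [[-11, 5], [12, 12]].
Dividing each entry by -192 and reducing:
M⁻¹ =
[   11/192    -5/192 ]
[    -1/16     -1/16 ]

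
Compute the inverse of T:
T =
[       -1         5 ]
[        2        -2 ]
det(T) = -8
T⁻¹ =
[      1/4       5/8 ]
[      1/4       1/8 ]

For a 2×2 matrix T = [[a, b], [c, d]] with det(T) ≠ 0, T⁻¹ = (1/det(T)) * [[d, -b], [-c, a]].
det(T) = (-1)*(-2) - (5)*(2) = 2 - 10 = -8.
T⁻¹ = (1/-8) * [[-2, -5], [-2, -1]].
Dividing each entry by -8 and reducing:
T⁻¹ =
[      1/4       5/8 ]
[      1/4       1/8 ]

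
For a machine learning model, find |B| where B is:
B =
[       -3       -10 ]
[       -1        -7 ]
det(B) = 11

For a 2×2 matrix [[a, b], [c, d]], det = a*d - b*c.
det(B) = (-3)*(-7) - (-10)*(-1) = 21 - 10 = 11.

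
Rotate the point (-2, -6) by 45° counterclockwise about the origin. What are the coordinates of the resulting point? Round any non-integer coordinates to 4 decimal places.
(2.8284, -5.6569)

Rotation matrix R(θ) = [[cos θ, -sin θ], [sin θ, cos θ]]; for θ = 45°:
R = [[√2/2, -√2/2], [√2/2, √2/2]]
Result: R × [-2, -6]ᵀ = [√2/2·-2 + (-√2/2)·-6, √2/2·-2 + (√2/2)·-6]ᵀ = (2.8284, -5.6569)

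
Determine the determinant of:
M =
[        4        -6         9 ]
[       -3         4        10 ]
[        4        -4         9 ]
det(M) = -134

Expand along row 0 (cofactor expansion): det(M) = a*(e*i - f*h) - b*(d*i - f*g) + c*(d*h - e*g), where the 3×3 is [[a, b, c], [d, e, f], [g, h, i]].
Minor M_00 = (4)*(9) - (10)*(-4) = 36 + 40 = 76.
Minor M_01 = (-3)*(9) - (10)*(4) = -27 - 40 = -67.
Minor M_02 = (-3)*(-4) - (4)*(4) = 12 - 16 = -4.
det(M) = (4)*(76) - (-6)*(-67) + (9)*(-4) = 304 - 402 - 36 = -134.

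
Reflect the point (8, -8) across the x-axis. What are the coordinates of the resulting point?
(8, 8)

Reflection across x-axis: (8, -8) → (8, 8)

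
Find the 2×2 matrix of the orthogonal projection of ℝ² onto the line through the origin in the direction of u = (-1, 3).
[[1/10, -3/10], [-3/10, 9/10]]

The orthogonal projection onto the line spanned by a nonzero vector u = (a, b) has matrix P = (u uᵀ) / (uᵀ u) = (1/(a² + b²)) · [[a², ab], [ab, b²]].
Here u = (-1, 3), so a² + b² = 1 + 9 = 10.
P = (1/10) · [[1, -3], [-3, 9]] = [[1/10, -3/10], [-3/10, 9/10]].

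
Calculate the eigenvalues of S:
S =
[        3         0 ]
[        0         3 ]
λ = 3, 3

Solve det(S - λI) = 0. For a 2×2 matrix the characteristic equation is λ² - (trace)λ + det = 0.
trace(S) = a + d = 3 + 3 = 6.
det(S) = a*d - b*c = (3)*(3) - (0)*(0) = 9 - 0 = 9.
Characteristic equation: λ² - (6)λ + (9) = 0.
Discriminant = (6)² - 4*(9) = 36 - 36 = 0.
λ = (6 ± √0) / 2 = (6 ± 0) / 2 = 3, 3.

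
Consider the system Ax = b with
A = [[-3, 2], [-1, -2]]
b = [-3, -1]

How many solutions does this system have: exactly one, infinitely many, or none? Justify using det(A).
Exactly one solution

Compute det(A) = (-3)*(-2) - (2)*(-1) = 8.
Because det(A) ≠ 0, A is invertible and Ax = b has a unique solution for every b (here x = A⁻¹ b).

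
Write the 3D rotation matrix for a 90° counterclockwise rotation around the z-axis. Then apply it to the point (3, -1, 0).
R = [[0, -1, 0], [1, 0, 0], [0, 0, 1]]; R·(3, -1, 0) = (1, 3, 0)

Rotation matrix for 90° around z-axis:
cos(90°) = 0, sin(90°) = 1
R = [[0, -1, 0], [1, 0, 0], [0, 0, 1]]
Apply to (3, -1, 0): R·[3, -1, 0]ᵀ = (1, 3, 0)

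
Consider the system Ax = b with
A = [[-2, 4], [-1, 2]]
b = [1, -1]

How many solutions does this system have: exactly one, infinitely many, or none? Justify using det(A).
No solution

det(A) = (-2)*(2) - (4)*(-1) = 0, so A is singular.
The column space of A is span(column 1) = span([-2, -1]).
b = [1, -1] is not a scalar multiple of column 1, so b ∉ column space and the system is inconsistent — no solution.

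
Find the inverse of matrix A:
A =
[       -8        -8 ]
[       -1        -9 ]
det(A) = 64
A⁻¹ =
[    -9/64       1/8 ]
[     1/64      -1/8 ]

For a 2×2 matrix A = [[a, b], [c, d]] with det(A) ≠ 0, A⁻¹ = (1/det(A)) * [[d, -b], [-c, a]].
det(A) = (-8)*(-9) - (-8)*(-1) = 72 - 8 = 64.
A⁻¹ = (1/64) * [[-9, 8], [1, -8]].
Dividing each entry by 64 and reducing:
A⁻¹ =
[    -9/64       1/8 ]
[     1/64      -1/8 ]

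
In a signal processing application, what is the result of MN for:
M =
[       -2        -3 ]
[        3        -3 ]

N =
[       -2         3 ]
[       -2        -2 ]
MN =
[       10         0 ]
[        0        15 ]

Matrix multiplication: (MN)[i][j] = sum over k of M[i][k] * N[k][j].
  (MN)[0][0] = (-2)*(-2) + (-3)*(-2) = 10
  (MN)[0][1] = (-2)*(3) + (-3)*(-2) = 0
  (MN)[1][0] = (3)*(-2) + (-3)*(-2) = 0
  (MN)[1][1] = (3)*(3) + (-3)*(-2) = 15
MN =
[       10         0 ]
[        0        15 ]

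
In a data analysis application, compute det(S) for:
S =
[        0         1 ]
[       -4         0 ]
det(S) = 4

For a 2×2 matrix [[a, b], [c, d]], det = a*d - b*c.
det(S) = (0)*(0) - (1)*(-4) = 0 + 4 = 4.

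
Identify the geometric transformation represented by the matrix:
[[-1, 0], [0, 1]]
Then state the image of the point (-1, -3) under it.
reflection across the y-axis; image of (-1, -3) is (1, -3)

This is a symmetric orthogonal matrix with determinant -1, which characterizes a reflection in ℝ².
The matrix [[-1, 0], [0, 1]] represents: reflection across the y-axis.
Applying it to (-1, -3): [-1·-1 + 0·-3, 0·-1 + 1·-3] = (1, -3).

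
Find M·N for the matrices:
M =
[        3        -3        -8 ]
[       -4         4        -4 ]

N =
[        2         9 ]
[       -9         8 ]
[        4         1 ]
MN =
[        1        -5 ]
[      -60        -8 ]

Matrix multiplication: (MN)[i][j] = sum over k of M[i][k] * N[k][j].
  (MN)[0][0] = (3)*(2) + (-3)*(-9) + (-8)*(4) = 1
  (MN)[0][1] = (3)*(9) + (-3)*(8) + (-8)*(1) = -5
  (MN)[1][0] = (-4)*(2) + (4)*(-9) + (-4)*(4) = -60
  (MN)[1][1] = (-4)*(9) + (4)*(8) + (-4)*(1) = -8
MN =
[        1        -5 ]
[      -60        -8 ]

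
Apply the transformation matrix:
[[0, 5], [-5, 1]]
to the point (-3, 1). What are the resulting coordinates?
(5, 16)

Matrix multiplication:
[[0, 5], [-5, 1]] × [-3, 1]ᵀ
= [0×-3 + 5×1, -5×-3 + 1×1]ᵀ
= [5.0000, 16.0000]ᵀ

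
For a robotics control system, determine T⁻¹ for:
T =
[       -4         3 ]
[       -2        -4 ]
det(T) = 22
T⁻¹ =
[    -2/11     -3/22 ]
[     1/11     -2/11 ]

For a 2×2 matrix T = [[a, b], [c, d]] with det(T) ≠ 0, T⁻¹ = (1/det(T)) * [[d, -b], [-c, a]].
det(T) = (-4)*(-4) - (3)*(-2) = 16 + 6 = 22.
T⁻¹ = (1/22) * [[-4, -3], [2, -4]].
Dividing each entry by 22 and reducing:
T⁻¹ =
[    -2/11     -3/22 ]
[     1/11     -2/11 ]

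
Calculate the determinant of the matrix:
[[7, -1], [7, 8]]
63

For a 2×2 matrix [[a, b], [c, d]], det = ad - bc
det = (7)(8) - (-1)(7) = 56 - -7 = 63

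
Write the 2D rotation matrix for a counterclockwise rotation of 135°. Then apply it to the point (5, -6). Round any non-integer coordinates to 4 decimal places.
R = [[-√2/2, -√2/2], [√2/2, -√2/2]]; R·(5, -6) = (0.7071, 7.7782)

Rotation matrix formula: R(θ) = [[cos θ, -sin θ], [sin θ, cos θ]]
For θ = 135°:
cos(135°) = -√2/2
sin(135°) = √2/2
R = [[-√2/2, -√2/2], [√2/2, -√2/2]]
Apply to (5, -6): [-√2/2·5 + (-√2/2)·-6, √2/2·5 + -√2/2·-6] = (0.7071, 7.7782)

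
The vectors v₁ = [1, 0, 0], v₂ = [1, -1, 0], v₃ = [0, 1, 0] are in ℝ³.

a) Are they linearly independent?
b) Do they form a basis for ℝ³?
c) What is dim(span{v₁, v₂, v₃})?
Not independent, not a basis, dim(span) = 2

Check whether v₃ can be written as a linear combination of v₁ and v₂.
v₃ = (1)·v₁ + (-1)·v₂ = [0, 1, 0], so the three vectors are linearly dependent.
Thus they do not form a basis for ℝ³, and dim(span{v₁, v₂, v₃}) = 2 (spanned by v₁ and v₂).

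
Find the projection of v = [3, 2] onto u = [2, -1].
[8/5, -4/5]

The projection of v onto u is proj_u(v) = ((v·u) / (u·u)) · u.
v·u = (3)*(2) + (2)*(-1) = 4.
u·u = (2)*(2) + (-1)*(-1) = 5.
coefficient = 4 / 5 = 4/5.
proj_u(v) = 4/5 · [2, -1] = [8/5, -4/5].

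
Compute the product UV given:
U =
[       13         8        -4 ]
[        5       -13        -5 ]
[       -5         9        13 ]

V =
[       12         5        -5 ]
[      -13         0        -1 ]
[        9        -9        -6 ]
UV =
[       16       101       -49 ]
[      184        70        18 ]
[      -60      -142       -62 ]

Matrix multiplication: (UV)[i][j] = sum over k of U[i][k] * V[k][j].
  (UV)[0][0] = (13)*(12) + (8)*(-13) + (-4)*(9) = 16
  (UV)[0][1] = (13)*(5) + (8)*(0) + (-4)*(-9) = 101
  (UV)[0][2] = (13)*(-5) + (8)*(-1) + (-4)*(-6) = -49
  (UV)[1][0] = (5)*(12) + (-13)*(-13) + (-5)*(9) = 184
  (UV)[1][1] = (5)*(5) + (-13)*(0) + (-5)*(-9) = 70
  (UV)[1][2] = (5)*(-5) + (-13)*(-1) + (-5)*(-6) = 18
  (UV)[2][0] = (-5)*(12) + (9)*(-13) + (13)*(9) = -60
  (UV)[2][1] = (-5)*(5) + (9)*(0) + (13)*(-9) = -142
  (UV)[2][2] = (-5)*(-5) + (9)*(-1) + (13)*(-6) = -62
UV =
[       16       101       -49 ]
[      184        70        18 ]
[      -60      -142       -62 ]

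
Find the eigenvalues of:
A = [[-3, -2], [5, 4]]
λ = -1, 2

Solve det(A - λI) = 0. For a 2×2 matrix this is λ² - (trace)λ + det = 0.
trace(A) = -3 + 4 = 1.
det(A) = (-3)*(4) - (-2)*(5) = -12 + 10 = -2.
Characteristic equation: λ² - (1)λ + (-2) = 0.
Discriminant: (1)² - 4*(-2) = 1 + 8 = 9.
Roots: λ = (1 ± √9) / 2 = -1, 2.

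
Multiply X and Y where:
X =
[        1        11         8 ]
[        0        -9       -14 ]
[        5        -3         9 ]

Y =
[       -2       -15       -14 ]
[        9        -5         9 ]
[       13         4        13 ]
XY =
[      201       -38       189 ]
[     -263       -11      -263 ]
[       80       -24        20 ]

Matrix multiplication: (XY)[i][j] = sum over k of X[i][k] * Y[k][j].
  (XY)[0][0] = (1)*(-2) + (11)*(9) + (8)*(13) = 201
  (XY)[0][1] = (1)*(-15) + (11)*(-5) + (8)*(4) = -38
  (XY)[0][2] = (1)*(-14) + (11)*(9) + (8)*(13) = 189
  (XY)[1][0] = (0)*(-2) + (-9)*(9) + (-14)*(13) = -263
  (XY)[1][1] = (0)*(-15) + (-9)*(-5) + (-14)*(4) = -11
  (XY)[1][2] = (0)*(-14) + (-9)*(9) + (-14)*(13) = -263
  (XY)[2][0] = (5)*(-2) + (-3)*(9) + (9)*(13) = 80
  (XY)[2][1] = (5)*(-15) + (-3)*(-5) + (9)*(4) = -24
  (XY)[2][2] = (5)*(-14) + (-3)*(9) + (9)*(13) = 20
XY =
[      201       -38       189 ]
[     -263       -11      -263 ]
[       80       -24        20 ]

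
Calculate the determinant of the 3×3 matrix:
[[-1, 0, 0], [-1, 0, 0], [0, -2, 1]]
0

Expansion along first row:
det = -1·det([[0,0],[-2,1]]) - 0·det([[-1,0],[0,1]]) + 0·det([[-1,0],[0,-2]])
    = -1·(0·1 - 0·-2) - 0·(-1·1 - 0·0) + 0·(-1·-2 - 0·0)
    = -1·0 - 0·-1 + 0·2
    = 0 + 0 + 0 = 0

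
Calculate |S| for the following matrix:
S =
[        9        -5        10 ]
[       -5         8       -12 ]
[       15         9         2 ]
det(S) = 316

Expand along row 0 (cofactor expansion): det(S) = a*(e*i - f*h) - b*(d*i - f*g) + c*(d*h - e*g), where the 3×3 is [[a, b, c], [d, e, f], [g, h, i]].
Minor M_00 = (8)*(2) - (-12)*(9) = 16 + 108 = 124.
Minor M_01 = (-5)*(2) - (-12)*(15) = -10 + 180 = 170.
Minor M_02 = (-5)*(9) - (8)*(15) = -45 - 120 = -165.
det(S) = (9)*(124) - (-5)*(170) + (10)*(-165) = 1116 + 850 - 1650 = 316.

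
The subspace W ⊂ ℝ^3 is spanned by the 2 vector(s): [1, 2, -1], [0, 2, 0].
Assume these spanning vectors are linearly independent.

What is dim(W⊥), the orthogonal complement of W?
dim(W⊥) = 1

For any subspace W of ℝ^n, dim(W) + dim(W⊥) = n (the whole-space dimension).
Here the given 2 vectors are linearly independent, so dim(W) = 2.
Thus dim(W⊥) = n - dim(W) = 3 - 2 = 1.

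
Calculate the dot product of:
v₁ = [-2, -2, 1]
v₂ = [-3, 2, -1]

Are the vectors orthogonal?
1, No

The dot product is the sum of products of corresponding components.
v₁·v₂ = (-2)*(-3) + (-2)*(2) + (1)*(-1) = 6 - 4 - 1 = 1.
Two vectors are orthogonal iff their dot product is 0; here the dot product is 1, so the vectors are not orthogonal.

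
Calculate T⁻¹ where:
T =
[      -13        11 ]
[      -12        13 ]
det(T) = -37
T⁻¹ =
[   -13/37     11/37 ]
[   -12/37     13/37 ]

For a 2×2 matrix T = [[a, b], [c, d]] with det(T) ≠ 0, T⁻¹ = (1/det(T)) * [[d, -b], [-c, a]].
det(T) = (-13)*(13) - (11)*(-12) = -169 + 132 = -37.
T⁻¹ = (1/-37) * [[13, -11], [12, -13]].
Dividing each entry by -37 and reducing:
T⁻¹ =
[   -13/37     11/37 ]
[   -12/37     13/37 ]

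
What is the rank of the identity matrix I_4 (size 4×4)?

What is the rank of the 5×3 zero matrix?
rank(I_4) = 4, rank(0) = 0

The identity I_4 has 4 columns that are the standard basis vectors e_1, …, e_4. These are linearly independent, so all 4 columns are pivots and rank(I_4) = 4.
The 5×3 zero matrix has every entry zero, so every row is the zero row and there are no pivots; rank(0) = 0.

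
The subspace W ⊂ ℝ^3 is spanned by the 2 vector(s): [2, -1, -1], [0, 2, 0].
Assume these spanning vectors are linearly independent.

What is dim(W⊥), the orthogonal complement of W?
dim(W⊥) = 1

For any subspace W of ℝ^n, dim(W) + dim(W⊥) = n (the whole-space dimension).
Here the given 2 vectors are linearly independent, so dim(W) = 2.
Thus dim(W⊥) = n - dim(W) = 3 - 2 = 1.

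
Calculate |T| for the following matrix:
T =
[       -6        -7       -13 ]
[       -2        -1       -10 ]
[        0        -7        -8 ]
det(T) = 302

Expand along row 0 (cofactor expansion): det(T) = a*(e*i - f*h) - b*(d*i - f*g) + c*(d*h - e*g), where the 3×3 is [[a, b, c], [d, e, f], [g, h, i]].
Minor M_00 = (-1)*(-8) - (-10)*(-7) = 8 - 70 = -62.
Minor M_01 = (-2)*(-8) - (-10)*(0) = 16 - 0 = 16.
Minor M_02 = (-2)*(-7) - (-1)*(0) = 14 - 0 = 14.
det(T) = (-6)*(-62) - (-7)*(16) + (-13)*(14) = 372 + 112 - 182 = 302.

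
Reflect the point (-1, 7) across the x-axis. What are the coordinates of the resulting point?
(-1, -7)

Reflection across x-axis: (-1, 7) → (-1, -7)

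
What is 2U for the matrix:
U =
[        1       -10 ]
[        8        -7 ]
2U =
[        2       -20 ]
[       16       -14 ]

Scalar multiplication is elementwise: (2U)[i][j] = 2 * U[i][j].
  (2U)[0][0] = 2 * (1) = 2
  (2U)[0][1] = 2 * (-10) = -20
  (2U)[1][0] = 2 * (8) = 16
  (2U)[1][1] = 2 * (-7) = -14
2U =
[        2       -20 ]
[       16       -14 ]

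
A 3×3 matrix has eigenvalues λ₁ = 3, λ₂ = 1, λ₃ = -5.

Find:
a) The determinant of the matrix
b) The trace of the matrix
det = -15, trace = -1

Two standard eigenvalue identities:
- det(A) equals the product of the eigenvalues (counted with multiplicity).
- trace(A) equals the sum of the eigenvalues.
det(A) = (3)*(1)*(-5) = -15.
trace(A) = 3 + 1 - 5 = -1.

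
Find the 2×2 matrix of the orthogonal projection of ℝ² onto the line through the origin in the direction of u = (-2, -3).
[[4/13, 6/13], [6/13, 9/13]]

The orthogonal projection onto the line spanned by a nonzero vector u = (a, b) has matrix P = (u uᵀ) / (uᵀ u) = (1/(a² + b²)) · [[a², ab], [ab, b²]].
Here u = (-2, -3), so a² + b² = 4 + 9 = 13.
P = (1/13) · [[4, 6], [6, 9]] = [[4/13, 6/13], [6/13, 9/13]].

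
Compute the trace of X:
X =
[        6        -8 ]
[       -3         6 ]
tr(X) = 6 + 6 = 12

The trace of a square matrix is the sum of its diagonal entries.
Diagonal entries of X: X[0][0] = 6, X[1][1] = 6.
tr(X) = 6 + 6 = 12.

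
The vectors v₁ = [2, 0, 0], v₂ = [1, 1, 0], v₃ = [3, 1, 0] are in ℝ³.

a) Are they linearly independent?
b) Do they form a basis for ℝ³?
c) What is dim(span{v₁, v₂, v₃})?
Not independent, not a basis, dim(span) = 2

Check whether v₃ can be written as a linear combination of v₁ and v₂.
v₃ = (1)·v₁ + (1)·v₂ = [3, 1, 0], so the three vectors are linearly dependent.
Thus they do not form a basis for ℝ³, and dim(span{v₁, v₂, v₃}) = 2 (spanned by v₁ and v₂).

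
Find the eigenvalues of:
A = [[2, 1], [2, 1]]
λ = 0, 3

Solve det(A - λI) = 0. For a 2×2 matrix this is λ² - (trace)λ + det = 0.
trace(A) = 2 + 1 = 3.
det(A) = (2)*(1) - (1)*(2) = 2 - 2 = 0.
Characteristic equation: λ² - (3)λ + (0) = 0.
Discriminant: (3)² - 4*(0) = 9 - 0 = 9.
Roots: λ = (3 ± √9) / 2 = 0, 3.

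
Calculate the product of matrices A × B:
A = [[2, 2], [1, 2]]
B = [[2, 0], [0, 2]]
[[4, 4], [2, 4]]

Matrix multiplication:
C[0][0] = 2×2 + 2×0 = 4
C[0][1] = 2×0 + 2×2 = 4
C[1][0] = 1×2 + 2×0 = 2
C[1][1] = 1×0 + 2×2 = 4
Result: [[4, 4], [2, 4]]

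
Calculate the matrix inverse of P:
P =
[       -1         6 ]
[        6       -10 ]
det(P) = -26
P⁻¹ =
[     5/13      3/13 ]
[     3/13      1/26 ]

For a 2×2 matrix P = [[a, b], [c, d]] with det(P) ≠ 0, P⁻¹ = (1/det(P)) * [[d, -b], [-c, a]].
det(P) = (-1)*(-10) - (6)*(6) = 10 - 36 = -26.
P⁻¹ = (1/-26) * [[-10, -6], [-6, -1]].
Dividing each entry by -26 and reducing:
P⁻¹ =
[     5/13      3/13 ]
[     3/13      1/26 ]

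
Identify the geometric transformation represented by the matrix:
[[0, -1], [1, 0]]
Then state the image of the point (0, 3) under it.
rotation by 90° counterclockwise; image of (0, 3) is (-3, 0)

This matches the form [[cos θ, -sin θ], [sin θ, cos θ]] of a rotation matrix; reading off cos θ and sin θ gives the angle.
The matrix [[0, -1], [1, 0]] represents: rotation by 90° counterclockwise.
Applying it to (0, 3): [0·0 + -1·3, 1·0 + 0·3] = (-3, 0).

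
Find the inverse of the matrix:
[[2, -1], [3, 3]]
[[1/3, 1/9], [-1/3, 2/9]]

For [[a,b],[c,d]], inverse = (1/det)·[[d,-b],[-c,a]]
det = 2·3 - -1·3 = 9
Inverse = (1/9)·[[3, 1], [-3, 2]]
        = [[1/3, 1/9], [-1/3, 2/9]]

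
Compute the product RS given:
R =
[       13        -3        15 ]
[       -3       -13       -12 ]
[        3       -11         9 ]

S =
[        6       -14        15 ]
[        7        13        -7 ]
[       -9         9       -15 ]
RS =
[      -78       -86        -9 ]
[       -1      -235       226 ]
[     -140      -104       -13 ]

Matrix multiplication: (RS)[i][j] = sum over k of R[i][k] * S[k][j].
  (RS)[0][0] = (13)*(6) + (-3)*(7) + (15)*(-9) = -78
  (RS)[0][1] = (13)*(-14) + (-3)*(13) + (15)*(9) = -86
  (RS)[0][2] = (13)*(15) + (-3)*(-7) + (15)*(-15) = -9
  (RS)[1][0] = (-3)*(6) + (-13)*(7) + (-12)*(-9) = -1
  (RS)[1][1] = (-3)*(-14) + (-13)*(13) + (-12)*(9) = -235
  (RS)[1][2] = (-3)*(15) + (-13)*(-7) + (-12)*(-15) = 226
  (RS)[2][0] = (3)*(6) + (-11)*(7) + (9)*(-9) = -140
  (RS)[2][1] = (3)*(-14) + (-11)*(13) + (9)*(9) = -104
  (RS)[2][2] = (3)*(15) + (-11)*(-7) + (9)*(-15) = -13
RS =
[      -78       -86        -9 ]
[       -1      -235       226 ]
[     -140      -104       -13 ]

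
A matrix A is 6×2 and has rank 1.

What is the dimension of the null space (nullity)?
1

The rank-nullity theorem for an m×n matrix states:
rank(A) + nullity(A) = n (the number of columns).
Here n = 2 and rank(A) = 1, so nullity(A) = 2 - 1 = 1.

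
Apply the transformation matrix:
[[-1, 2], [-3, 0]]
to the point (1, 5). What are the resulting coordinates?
(9, -3)

Matrix multiplication:
[[-1, 2], [-3, 0]] × [1, 5]ᵀ
= [-1×1 + 2×5, -3×1 + 0×5]ᵀ
= [9.0000, -3.0000]ᵀ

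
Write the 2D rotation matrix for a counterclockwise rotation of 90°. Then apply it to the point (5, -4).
R = [[0, -1], [1, 0]]; R·(5, -4) = (4, 5)

Rotation matrix formula: R(θ) = [[cos θ, -sin θ], [sin θ, cos θ]]
For θ = 90°:
cos(90°) = 0
sin(90°) = 1
R = [[0, -1], [1, 0]]
Apply to (5, -4): [0·5 + (-1)·-4, 1·5 + 0·-4] = (4, 5)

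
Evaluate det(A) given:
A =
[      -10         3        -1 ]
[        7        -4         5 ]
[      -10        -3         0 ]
det(A) = -239

Expand along row 0 (cofactor expansion): det(A) = a*(e*i - f*h) - b*(d*i - f*g) + c*(d*h - e*g), where the 3×3 is [[a, b, c], [d, e, f], [g, h, i]].
Minor M_00 = (-4)*(0) - (5)*(-3) = 0 + 15 = 15.
Minor M_01 = (7)*(0) - (5)*(-10) = 0 + 50 = 50.
Minor M_02 = (7)*(-3) - (-4)*(-10) = -21 - 40 = -61.
det(A) = (-10)*(15) - (3)*(50) + (-1)*(-61) = -150 - 150 + 61 = -239.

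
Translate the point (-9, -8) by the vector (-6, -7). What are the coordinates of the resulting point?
(-15, -15)

Translation by (-6, -7):
x' = -9 + -6 = -15
y' = -8 + -7 = -15
Homogeneous matrix: [[1, 0, -6], [0, 1, -7], [0, 0, 1]]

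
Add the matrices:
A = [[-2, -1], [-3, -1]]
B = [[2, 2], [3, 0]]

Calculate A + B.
[[0, 1], [0, -1]]

Add corresponding elements:
(-2)+(2)=0
(-1)+(2)=1
(-3)+(3)=0
(-1)+(0)=-1
A + B = [[0, 1], [0, -1]]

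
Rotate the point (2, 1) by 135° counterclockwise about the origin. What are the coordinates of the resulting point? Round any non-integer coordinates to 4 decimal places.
(-2.1213, 0.7071)

Rotation matrix R(θ) = [[cos θ, -sin θ], [sin θ, cos θ]]; for θ = 135°:
R = [[-√2/2, -√2/2], [√2/2, -√2/2]]
Result: R × [2, 1]ᵀ = [-√2/2·2 + (-√2/2)·1, √2/2·2 + (-√2/2)·1]ᵀ = (-2.1213, 0.7071)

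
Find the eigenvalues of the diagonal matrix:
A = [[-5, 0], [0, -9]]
λ₁ = -5, λ₂ = -9

The characteristic polynomial of A is det(A - λI) = (-5 - λ)(-9 - λ) = 0.
The roots are λ = -5 and λ = -9, so the eigenvalues are the diagonal entries.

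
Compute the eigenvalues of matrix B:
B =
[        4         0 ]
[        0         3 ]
λ = 3, 4

Solve det(B - λI) = 0. For a 2×2 matrix the characteristic equation is λ² - (trace)λ + det = 0.
trace(B) = a + d = 4 + 3 = 7.
det(B) = a*d - b*c = (4)*(3) - (0)*(0) = 12 - 0 = 12.
Characteristic equation: λ² - (7)λ + (12) = 0.
Discriminant = (7)² - 4*(12) = 49 - 48 = 1.
λ = (7 ± √1) / 2 = (7 ± 1) / 2 = 3, 4.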